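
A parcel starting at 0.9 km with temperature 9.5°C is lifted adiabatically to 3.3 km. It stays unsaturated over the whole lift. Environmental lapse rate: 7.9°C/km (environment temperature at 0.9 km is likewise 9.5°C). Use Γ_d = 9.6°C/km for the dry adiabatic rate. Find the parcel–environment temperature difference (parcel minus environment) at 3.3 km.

-4.08°C (parcel cooler than environment)

Parcel:
  900 → 3300 m (dry, 9.6°C/km): ΔT = -9.6 × 2.4 = -23.04°C → T = -13.54°C
Environment:
  900 → 3300 m (environment, 7.9°C/km): ΔT = -7.9 × 2.4 = -18.96°C → T = -9.46°C
T_parcel − T_env = -13.54 − (-9.46) = -4.08°C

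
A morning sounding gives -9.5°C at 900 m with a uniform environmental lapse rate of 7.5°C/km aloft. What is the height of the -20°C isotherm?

Height above start = (-9.5 − (-20)) / 7.5 = 1.4 km
Altitude = 900 m + 1400 m = 2300 m

2300 m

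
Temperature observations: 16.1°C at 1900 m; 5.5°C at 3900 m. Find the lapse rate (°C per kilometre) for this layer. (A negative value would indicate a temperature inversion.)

5.3°C/km

Γ = −ΔT/Δz = (16.1 − 5.5) / (3900 − 1900) m
  = 10.6°C / 2 km = 5.3°C/km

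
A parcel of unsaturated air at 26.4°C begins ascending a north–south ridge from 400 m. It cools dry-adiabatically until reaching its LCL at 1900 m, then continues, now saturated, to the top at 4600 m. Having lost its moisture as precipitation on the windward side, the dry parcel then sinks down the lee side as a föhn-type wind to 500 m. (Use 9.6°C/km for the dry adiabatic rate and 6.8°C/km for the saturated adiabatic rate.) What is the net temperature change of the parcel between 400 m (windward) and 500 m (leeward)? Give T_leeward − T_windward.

400–1900 m, dry: Δz = 1.5 km ⇒ ΔT = -14.4°C; T = 12°C
1900–4600 m, saturated: Δz = 2.7 km ⇒ ΔT = -18.36°C; T = -6.36°C
4600–500 m, dry descent: Δz = 4.1 km ⇒ ΔT = +39.36°C; T = 33°C
Net change vs windward start: 33 − 26.4 = +6.6°C

+6.6°C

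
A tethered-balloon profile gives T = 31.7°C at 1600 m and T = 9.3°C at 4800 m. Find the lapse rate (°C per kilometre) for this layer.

Γ = −ΔT/Δz = (31.7 − 9.3) / (4800 − 1600) m
  = 22.4°C / 3.2 km = 7°C/km

7°C/km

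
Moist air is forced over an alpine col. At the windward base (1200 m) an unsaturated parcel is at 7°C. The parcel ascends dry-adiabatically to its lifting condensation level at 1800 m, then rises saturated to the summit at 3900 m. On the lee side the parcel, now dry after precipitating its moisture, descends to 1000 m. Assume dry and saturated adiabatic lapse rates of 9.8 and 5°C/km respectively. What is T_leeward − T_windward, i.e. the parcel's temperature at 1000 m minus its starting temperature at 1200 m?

1200–1800 m, dry: Δz = 0.6 km ⇒ ΔT = -5.88°C; T = 1.12°C
1800–3900 m, saturated: Δz = 2.1 km ⇒ ΔT = -10.5°C; T = -9.38°C
3900–1000 m, dry descent: Δz = 2.9 km ⇒ ΔT = +28.42°C; T = 19.04°C
Net change vs windward start: 19.04 − 7 = +12.04°C

+12.04°C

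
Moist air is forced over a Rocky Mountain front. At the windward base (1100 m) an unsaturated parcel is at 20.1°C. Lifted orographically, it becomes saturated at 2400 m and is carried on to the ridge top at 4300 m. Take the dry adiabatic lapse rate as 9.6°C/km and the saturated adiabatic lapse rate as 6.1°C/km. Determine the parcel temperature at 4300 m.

-3.97°C

From 1100 m to 2400 m (dry): cools by 9.6 × 1.3 = 12.48°C, giving 7.62°C.
From 2400 m to 4300 m (saturated): cools by 6.1 × 1.9 = 11.59°C, giving -3.97°C.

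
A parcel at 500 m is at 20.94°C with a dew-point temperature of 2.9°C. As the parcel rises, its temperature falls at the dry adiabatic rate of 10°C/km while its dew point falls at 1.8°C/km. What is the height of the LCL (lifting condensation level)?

T and T_d converge at 10 − 1.8 = 8.2°C per km
Height above start = (20.94 − 2.9) / 8.2 = 2.2 km
LCL altitude = 500 m + 2200 m = 2700 m

2700 m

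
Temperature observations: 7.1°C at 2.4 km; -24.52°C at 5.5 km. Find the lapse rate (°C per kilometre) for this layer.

10.2°C/km

Γ = −ΔT/Δz = (7.1 − (-24.52)) / (5500 − 2400) m
  = 31.62°C / 3.1 km = 10.2°C/km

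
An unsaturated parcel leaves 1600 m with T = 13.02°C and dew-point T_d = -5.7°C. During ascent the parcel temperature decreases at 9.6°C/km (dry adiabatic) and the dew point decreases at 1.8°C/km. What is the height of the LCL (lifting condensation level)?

4000 m

T and T_d converge at 9.6 − 1.8 = 7.8°C per km
Height above start = (13.02 − (-5.7)) / 7.8 = 2.4 km
LCL altitude = 1600 m + 2400 m = 4000 m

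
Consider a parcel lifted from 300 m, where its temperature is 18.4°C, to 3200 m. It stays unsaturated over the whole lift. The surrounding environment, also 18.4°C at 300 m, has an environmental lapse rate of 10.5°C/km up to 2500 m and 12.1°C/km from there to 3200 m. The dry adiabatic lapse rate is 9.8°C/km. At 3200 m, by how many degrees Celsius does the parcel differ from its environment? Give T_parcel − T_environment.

Parcel:
  300–3200 m, dry: Δz = 2.9 km ⇒ ΔT = -28.42°C; T = -10.02°C
Environment:
  300–2500 m, environment, lower layer: Δz = 2.2 km ⇒ ΔT = -23.1°C; T = -4.7°C
  2500–3200 m, environment, upper layer: Δz = 0.7 km ⇒ ΔT = -8.47°C; T = -13.17°C
T_parcel − T_env = -10.02 − (-13.17) = +3.15°C

+3.15°C (parcel warmer than environment)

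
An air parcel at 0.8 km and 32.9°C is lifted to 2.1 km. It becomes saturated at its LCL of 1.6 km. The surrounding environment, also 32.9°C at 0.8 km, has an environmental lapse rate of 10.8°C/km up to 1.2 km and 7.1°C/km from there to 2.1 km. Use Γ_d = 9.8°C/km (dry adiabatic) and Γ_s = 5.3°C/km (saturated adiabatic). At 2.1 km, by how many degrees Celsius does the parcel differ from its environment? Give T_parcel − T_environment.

+0.22°C (parcel warmer than environment)

Parcel:
  800 → 1600 m (dry, 9.8°C/km): ΔT = -9.8 × 0.8 = -7.84°C → T = 25.06°C
  1600 → 2100 m (saturated, 5.3°C/km): ΔT = -5.3 × 0.5 = -2.65°C → T = 22.41°C
Environment:
  800 → 1200 m (environment, lower layer, 10.8°C/km): ΔT = -10.8 × 0.4 = -4.32°C → T = 28.58°C
  1200 → 2100 m (environment, upper layer, 7.1°C/km): ΔT = -7.1 × 0.9 = -6.39°C → T = 22.19°C
T_parcel − T_env = 22.41 − 22.19 = +0.22°C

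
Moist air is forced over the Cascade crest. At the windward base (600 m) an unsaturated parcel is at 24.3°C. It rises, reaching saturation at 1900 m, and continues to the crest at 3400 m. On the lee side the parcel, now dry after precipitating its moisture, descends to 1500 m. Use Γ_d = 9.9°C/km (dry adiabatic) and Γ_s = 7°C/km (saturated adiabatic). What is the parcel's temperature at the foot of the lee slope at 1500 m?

19.74°C

Dry to 1900 m: -9.9 × 1.3 km = -12.87°C, so T = 11.43°C.
Saturated to 3400 m: -7 × 1.5 km = -10.5°C, so T = 0.93°C.
Dry descent to 1500 m: +9.9 × 1.9 km = +18.81°C, so T = 19.74°C.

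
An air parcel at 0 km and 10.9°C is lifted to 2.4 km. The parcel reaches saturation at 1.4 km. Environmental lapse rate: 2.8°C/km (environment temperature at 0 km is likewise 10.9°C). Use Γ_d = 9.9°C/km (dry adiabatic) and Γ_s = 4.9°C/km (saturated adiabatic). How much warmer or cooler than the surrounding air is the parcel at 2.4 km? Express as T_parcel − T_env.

Parcel:
  0–1400 m, dry: Δz = 1.4 km ⇒ ΔT = -13.86°C; T = -2.96°C
  1400–2400 m, saturated: Δz = 1 km ⇒ ΔT = -4.9°C; T = -7.86°C
Environment:
  0–2400 m, environment: Δz = 2.4 km ⇒ ΔT = -6.72°C; T = 4.18°C
T_parcel − T_env = -7.86 − 4.18 = -12.04°C

-12.04°C (parcel cooler than environment)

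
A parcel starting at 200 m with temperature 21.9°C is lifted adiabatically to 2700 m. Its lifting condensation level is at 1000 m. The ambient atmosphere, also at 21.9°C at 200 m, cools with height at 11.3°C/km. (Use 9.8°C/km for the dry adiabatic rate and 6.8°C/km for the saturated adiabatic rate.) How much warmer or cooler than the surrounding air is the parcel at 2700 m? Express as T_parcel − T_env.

Parcel:
  200–1000 m, dry: Δz = 0.8 km ⇒ ΔT = -7.84°C; T = 14.06°C
  1000–2700 m, saturated: Δz = 1.7 km ⇒ ΔT = -11.56°C; T = 2.5°C
Environment:
  200–2700 m, environment: Δz = 2.5 km ⇒ ΔT = -28.25°C; T = -6.35°C
T_parcel − T_env = 2.5 − (-6.35) = +8.85°C

+8.85°C (parcel warmer than environment)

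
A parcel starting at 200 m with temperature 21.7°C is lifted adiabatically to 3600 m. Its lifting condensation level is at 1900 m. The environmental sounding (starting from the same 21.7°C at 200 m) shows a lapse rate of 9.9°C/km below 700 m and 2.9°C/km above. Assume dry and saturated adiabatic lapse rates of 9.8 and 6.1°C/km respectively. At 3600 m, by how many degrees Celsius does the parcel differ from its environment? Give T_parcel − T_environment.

-13.67°C (parcel cooler than environment)

Parcel:
  From 200 m to 1900 m (dry): cools by 9.8 × 1.7 = 16.66°C, giving 5.04°C.
  From 1900 m to 3600 m (saturated): cools by 6.1 × 1.7 = 10.37°C, giving -5.33°C.
Environment:
  From 200 m to 700 m (environment, lower layer): cools by 9.9 × 0.5 = 4.95°C, giving 16.75°C.
  From 700 m to 3600 m (environment, upper layer): cools by 2.9 × 2.9 = 8.41°C, giving 8.34°C.
T_parcel − T_env = -5.33 − 8.34 = -13.67°C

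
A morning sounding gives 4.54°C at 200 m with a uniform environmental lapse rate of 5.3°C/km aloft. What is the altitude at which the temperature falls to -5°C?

Height above start = (4.54 − (-5)) / 5.3 = 1.8 km
Altitude = 200 m + 1800 m = 2000 m

2000 m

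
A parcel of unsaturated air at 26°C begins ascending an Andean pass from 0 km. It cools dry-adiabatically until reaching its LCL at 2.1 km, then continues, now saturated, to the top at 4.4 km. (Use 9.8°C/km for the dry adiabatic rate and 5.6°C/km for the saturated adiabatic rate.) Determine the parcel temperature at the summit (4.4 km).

Dry to 2100 m: -9.8 × 2.1 km = -20.58°C, so T = 5.42°C.
Saturated to 4400 m: -5.6 × 2.3 km = -12.88°C, so T = -7.46°C.

-7.46°C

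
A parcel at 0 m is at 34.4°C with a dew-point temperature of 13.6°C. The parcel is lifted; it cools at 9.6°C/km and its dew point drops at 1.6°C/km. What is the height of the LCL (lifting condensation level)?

2600 m

T and T_d converge at 9.6 − 1.6 = 8°C per km
Height above start = (34.4 − 13.6) / 8 = 2.6 km
LCL altitude = 0 m + 2600 m = 2600 m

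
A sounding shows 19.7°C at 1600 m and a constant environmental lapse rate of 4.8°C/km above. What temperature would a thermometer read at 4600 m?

Environmental to 4600 m: -4.8 × 3 km = -14.4°C, so T = 5.3°C.

5.3°C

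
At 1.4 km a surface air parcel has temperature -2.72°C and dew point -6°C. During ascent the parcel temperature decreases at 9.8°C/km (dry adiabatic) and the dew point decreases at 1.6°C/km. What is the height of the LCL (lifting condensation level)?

1.8 km

T and T_d converge at 9.8 − 1.6 = 8.2°C per km
Height above start = (-2.72 − (-6)) / 8.2 = 0.4 km
LCL altitude = 1400 m + 400 m = 1800 m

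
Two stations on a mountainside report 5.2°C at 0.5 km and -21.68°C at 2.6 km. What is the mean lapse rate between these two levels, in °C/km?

Γ = −ΔT/Δz = (5.2 − (-21.68)) / (2600 − 500) m
  = 26.88°C / 2.1 km = 12.8°C/km

12.8°C/km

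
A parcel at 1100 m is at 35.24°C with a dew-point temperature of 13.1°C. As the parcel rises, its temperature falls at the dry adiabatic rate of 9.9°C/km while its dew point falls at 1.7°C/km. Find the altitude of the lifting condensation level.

T and T_d converge at 9.9 − 1.7 = 8.2°C per km
Height above start = (35.24 − 13.1) / 8.2 = 2.7 km
LCL altitude = 1100 m + 2700 m = 3800 m

3800 m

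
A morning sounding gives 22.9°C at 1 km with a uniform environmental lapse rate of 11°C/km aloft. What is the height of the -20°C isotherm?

4.9 km

Height above start = (22.9 − (-20)) / 11 = 3.9 km
Altitude = 1000 m + 3900 m = 4900 m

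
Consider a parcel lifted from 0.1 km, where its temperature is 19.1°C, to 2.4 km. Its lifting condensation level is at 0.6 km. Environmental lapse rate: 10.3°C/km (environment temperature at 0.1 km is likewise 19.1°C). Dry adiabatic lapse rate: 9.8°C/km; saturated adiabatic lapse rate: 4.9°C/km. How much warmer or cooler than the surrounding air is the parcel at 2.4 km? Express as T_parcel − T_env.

Parcel:
  From 100 m to 600 m (dry): cools by 9.8 × 0.5 = 4.9°C, giving 14.2°C.
  From 600 m to 2400 m (saturated): cools by 4.9 × 1.8 = 8.82°C, giving 5.38°C.
Environment:
  From 100 m to 2400 m (environment): cools by 10.3 × 2.3 = 23.69°C, giving -4.59°C.
T_parcel − T_env = 5.38 − (-4.59) = +9.97°C

+9.97°C (parcel warmer than environment)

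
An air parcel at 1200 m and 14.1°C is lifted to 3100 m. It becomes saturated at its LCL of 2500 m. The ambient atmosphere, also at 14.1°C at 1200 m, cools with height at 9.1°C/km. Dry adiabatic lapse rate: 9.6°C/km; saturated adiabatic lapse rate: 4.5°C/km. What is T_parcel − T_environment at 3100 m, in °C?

Parcel:
  Dry to 2500 m: -9.6 × 1.3 km = -12.48°C, so T = 1.62°C.
  Saturated to 3100 m: -4.5 × 0.6 km = -2.7°C, so T = -1.08°C.
Environment:
  Environment to 3100 m: -9.1 × 1.9 km = -17.29°C, so T = -3.19°C.
T_parcel − T_env = -1.08 − (-3.19) = +2.11°C

+2.11°C (parcel warmer than environment)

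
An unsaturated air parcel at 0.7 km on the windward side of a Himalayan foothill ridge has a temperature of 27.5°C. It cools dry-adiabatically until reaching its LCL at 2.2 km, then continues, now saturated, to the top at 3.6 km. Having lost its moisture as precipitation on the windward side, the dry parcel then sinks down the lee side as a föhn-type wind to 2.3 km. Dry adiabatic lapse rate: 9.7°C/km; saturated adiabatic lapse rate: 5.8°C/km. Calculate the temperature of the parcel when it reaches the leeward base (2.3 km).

17.44°C

700 → 2200 m (dry, 9.7°C/km): ΔT = -9.7 × 1.5 = -14.55°C → T = 12.95°C
2200 → 3600 m (saturated, 5.8°C/km): ΔT = -5.8 × 1.4 = -8.12°C → T = 4.83°C
3600 → 2300 m (dry descent, 9.7°C/km): ΔT = +9.7 × 1.3 = +12.61°C → T = 17.44°C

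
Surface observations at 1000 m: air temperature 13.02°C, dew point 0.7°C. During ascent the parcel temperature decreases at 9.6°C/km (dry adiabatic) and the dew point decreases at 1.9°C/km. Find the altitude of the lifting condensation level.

2600 m

T and T_d converge at 9.6 − 1.9 = 7.7°C per km
Height above start = (13.02 − 0.7) / 7.7 = 1.6 km
LCL altitude = 1000 m + 1600 m = 2600 m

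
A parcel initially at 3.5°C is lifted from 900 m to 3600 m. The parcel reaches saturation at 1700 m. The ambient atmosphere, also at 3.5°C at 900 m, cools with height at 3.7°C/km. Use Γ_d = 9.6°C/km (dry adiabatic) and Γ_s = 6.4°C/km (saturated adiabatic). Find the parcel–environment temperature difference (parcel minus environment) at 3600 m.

Parcel:
  900–1700 m, dry: Δz = 0.8 km ⇒ ΔT = -7.68°C; T = -4.18°C
  1700–3600 m, saturated: Δz = 1.9 km ⇒ ΔT = -12.16°C; T = -16.34°C
Environment:
  900–3600 m, environment: Δz = 2.7 km ⇒ ΔT = -9.99°C; T = -6.49°C
T_parcel − T_env = -16.34 − (-6.49) = -9.85°C

-9.85°C (parcel cooler than environment)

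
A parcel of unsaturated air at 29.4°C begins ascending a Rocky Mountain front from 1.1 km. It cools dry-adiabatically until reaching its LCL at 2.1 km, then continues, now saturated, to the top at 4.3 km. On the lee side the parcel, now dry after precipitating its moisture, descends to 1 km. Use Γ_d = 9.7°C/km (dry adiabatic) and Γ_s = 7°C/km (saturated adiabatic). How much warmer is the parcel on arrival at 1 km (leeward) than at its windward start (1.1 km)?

+6.91°C

1100–2100 m, dry: Δz = 1 km ⇒ ΔT = -9.7°C; T = 19.7°C
2100–4300 m, saturated: Δz = 2.2 km ⇒ ΔT = -15.4°C; T = 4.3°C
4300–1000 m, dry descent: Δz = 3.3 km ⇒ ΔT = +32.01°C; T = 36.31°C
Net change vs windward start: 36.31 − 29.4 = +6.91°C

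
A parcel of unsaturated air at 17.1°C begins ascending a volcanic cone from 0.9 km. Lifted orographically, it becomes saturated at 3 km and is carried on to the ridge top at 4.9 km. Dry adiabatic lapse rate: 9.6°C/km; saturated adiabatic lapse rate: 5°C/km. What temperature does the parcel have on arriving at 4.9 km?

-12.56°C

Dry to 3000 m: -9.6 × 2.1 km = -20.16°C, so T = -3.06°C.
Saturated to 4900 m: -5 × 1.9 km = -9.5°C, so T = -12.56°C.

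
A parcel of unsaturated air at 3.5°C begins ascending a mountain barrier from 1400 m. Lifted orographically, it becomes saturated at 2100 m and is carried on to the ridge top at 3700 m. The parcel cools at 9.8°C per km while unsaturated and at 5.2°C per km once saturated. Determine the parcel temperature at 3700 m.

Dry to 2100 m: -9.8 × 0.7 km = -6.86°C, so T = -3.36°C.
Saturated to 3700 m: -5.2 × 1.6 km = -8.32°C, so T = -11.68°C.

-11.68°C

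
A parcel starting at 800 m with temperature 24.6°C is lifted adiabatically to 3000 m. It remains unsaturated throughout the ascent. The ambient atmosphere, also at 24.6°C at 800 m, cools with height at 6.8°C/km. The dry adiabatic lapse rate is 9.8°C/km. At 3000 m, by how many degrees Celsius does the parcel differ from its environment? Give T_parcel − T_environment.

Parcel:
  800 → 3000 m (dry, 9.8°C/km): ΔT = -9.8 × 2.2 = -21.56°C → T = 3.04°C
Environment:
  800 → 3000 m (environment, 6.8°C/km): ΔT = -6.8 × 2.2 = -14.96°C → T = 9.64°C
T_parcel − T_env = 3.04 − 9.64 = -6.6°C

-6.6°C (parcel cooler than environment)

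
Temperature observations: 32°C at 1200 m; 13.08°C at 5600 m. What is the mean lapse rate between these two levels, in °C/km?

4.3°C/km

Γ = −ΔT/Δz = (32 − 13.08) / (5600 − 1200) m
  = 18.92°C / 4.4 km = 4.3°C/km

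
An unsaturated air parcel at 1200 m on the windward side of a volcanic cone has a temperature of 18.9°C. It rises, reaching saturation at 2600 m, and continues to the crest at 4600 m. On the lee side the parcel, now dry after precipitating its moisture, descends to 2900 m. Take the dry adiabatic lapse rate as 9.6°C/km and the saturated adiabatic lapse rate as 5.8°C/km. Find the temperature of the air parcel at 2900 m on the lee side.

1200–2600 m, dry: Δz = 1.4 km ⇒ ΔT = -13.44°C; T = 5.46°C
2600–4600 m, saturated: Δz = 2 km ⇒ ΔT = -11.6°C; T = -6.14°C
4600–2900 m, dry descent: Δz = 1.7 km ⇒ ΔT = +16.32°C; T = 10.18°C

10.18°C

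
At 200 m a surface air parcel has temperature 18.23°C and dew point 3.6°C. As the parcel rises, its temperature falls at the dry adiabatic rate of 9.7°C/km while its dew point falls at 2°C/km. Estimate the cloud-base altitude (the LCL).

T and T_d converge at 9.7 − 2 = 7.7°C per km
Height above start = (18.23 − 3.6) / 7.7 = 1.9 km
LCL altitude = 200 m + 1900 m = 2100 m

2100 m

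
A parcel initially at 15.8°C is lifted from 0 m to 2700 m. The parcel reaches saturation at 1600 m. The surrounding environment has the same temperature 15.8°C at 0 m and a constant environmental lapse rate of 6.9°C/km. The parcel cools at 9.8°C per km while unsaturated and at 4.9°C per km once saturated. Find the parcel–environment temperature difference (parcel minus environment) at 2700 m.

-2.44°C (parcel cooler than environment)

Parcel:
  Dry to 1600 m: -9.8 × 1.6 km = -15.68°C, so T = 0.12°C.
  Saturated to 2700 m: -4.9 × 1.1 km = -5.39°C, so T = -5.27°C.
Environment:
  Environment to 2700 m: -6.9 × 2.7 km = -18.63°C, so T = -2.83°C.
T_parcel − T_env = -5.27 − (-2.83) = -2.44°C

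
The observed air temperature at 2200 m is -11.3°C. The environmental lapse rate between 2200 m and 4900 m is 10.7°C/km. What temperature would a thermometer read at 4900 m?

From 2200 m to 4900 m (environmental): cools by 10.7 × 2.7 = 28.89°C, giving -40.19°C.

-40.19°C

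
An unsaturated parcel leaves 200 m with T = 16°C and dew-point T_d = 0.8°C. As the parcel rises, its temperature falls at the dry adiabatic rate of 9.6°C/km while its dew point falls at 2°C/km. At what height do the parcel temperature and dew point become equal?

T and T_d converge at 9.6 − 2 = 7.6°C per km
Height above start = (16 − 0.8) / 7.6 = 2 km
LCL altitude = 200 m + 2000 m = 2200 m

2200 m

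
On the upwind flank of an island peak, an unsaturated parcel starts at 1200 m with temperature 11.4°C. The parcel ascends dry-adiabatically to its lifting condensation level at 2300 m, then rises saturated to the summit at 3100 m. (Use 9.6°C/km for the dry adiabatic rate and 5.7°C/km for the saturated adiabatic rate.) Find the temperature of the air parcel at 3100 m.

Dry to 2300 m: -9.6 × 1.1 km = -10.56°C, so T = 0.84°C.
Saturated to 3100 m: -5.7 × 0.8 km = -4.56°C, so T = -3.72°C.

-3.72°C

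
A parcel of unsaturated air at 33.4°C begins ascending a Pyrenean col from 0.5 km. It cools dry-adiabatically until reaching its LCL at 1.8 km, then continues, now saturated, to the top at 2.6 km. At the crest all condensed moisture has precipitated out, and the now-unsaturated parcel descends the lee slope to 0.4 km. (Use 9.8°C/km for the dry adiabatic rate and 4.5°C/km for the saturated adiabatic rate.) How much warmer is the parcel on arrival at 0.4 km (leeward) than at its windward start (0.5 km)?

500–1800 m, dry: Δz = 1.3 km ⇒ ΔT = -12.74°C; T = 20.66°C
1800–2600 m, saturated: Δz = 0.8 km ⇒ ΔT = -3.6°C; T = 17.06°C
2600–400 m, dry descent: Δz = 2.2 km ⇒ ΔT = +21.56°C; T = 38.62°C
Net change vs windward start: 38.62 − 33.4 = +5.22°C

+5.22°C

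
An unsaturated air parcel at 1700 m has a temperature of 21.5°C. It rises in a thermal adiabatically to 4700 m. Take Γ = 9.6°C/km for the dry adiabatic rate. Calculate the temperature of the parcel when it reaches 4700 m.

From 1700 m to 4700 m (dry adiabatic): cools by 9.6 × 3 = 28.8°C, giving -7.3°C.

-7.3°C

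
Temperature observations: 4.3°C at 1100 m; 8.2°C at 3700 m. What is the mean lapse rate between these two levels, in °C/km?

Γ = −ΔT/Δz = (4.3 − 8.2) / (3700 − 1100) m
  = -3.9°C / 2.6 km = -1.5°C/km

-1.5°C/km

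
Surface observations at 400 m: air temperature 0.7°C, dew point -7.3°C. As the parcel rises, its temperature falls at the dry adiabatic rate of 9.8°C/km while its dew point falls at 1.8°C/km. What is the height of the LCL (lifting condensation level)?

1400 m

T and T_d converge at 9.8 − 1.8 = 8°C per km
Height above start = (0.7 − (-7.3)) / 8 = 1 km
LCL altitude = 400 m + 1000 m = 1400 m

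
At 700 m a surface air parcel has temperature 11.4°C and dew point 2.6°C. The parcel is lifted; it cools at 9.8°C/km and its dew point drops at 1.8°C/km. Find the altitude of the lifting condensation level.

T and T_d converge at 9.8 − 1.8 = 8°C per km
Height above start = (11.4 − 2.6) / 8 = 1.1 km
LCL altitude = 700 m + 1100 m = 1800 m

1800 m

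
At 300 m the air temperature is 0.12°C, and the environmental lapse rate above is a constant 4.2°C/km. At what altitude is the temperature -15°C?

3900 m

Height above start = (0.12 − (-15)) / 4.2 = 3.6 km
Altitude = 300 m + 3600 m = 3900 m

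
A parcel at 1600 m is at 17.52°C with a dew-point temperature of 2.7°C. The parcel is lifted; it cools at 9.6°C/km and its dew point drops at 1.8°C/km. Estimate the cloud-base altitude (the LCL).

T and T_d converge at 9.6 − 1.8 = 7.8°C per km
Height above start = (17.52 − 2.7) / 7.8 = 1.9 km
LCL altitude = 1600 m + 1900 m = 3500 m

3500 m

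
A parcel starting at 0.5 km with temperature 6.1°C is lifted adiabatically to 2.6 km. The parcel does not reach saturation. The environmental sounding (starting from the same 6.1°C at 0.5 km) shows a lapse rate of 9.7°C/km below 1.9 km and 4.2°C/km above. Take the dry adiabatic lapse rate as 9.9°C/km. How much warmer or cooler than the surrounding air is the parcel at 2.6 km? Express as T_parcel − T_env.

Parcel:
  500 → 2600 m (dry, 9.9°C/km): ΔT = -9.9 × 2.1 = -20.79°C → T = -14.69°C
Environment:
  500 → 1900 m (environment, lower layer, 9.7°C/km): ΔT = -9.7 × 1.4 = -13.58°C → T = -7.48°C
  1900 → 2600 m (environment, upper layer, 4.2°C/km): ΔT = -4.2 × 0.7 = -2.94°C → T = -10.42°C
T_parcel − T_env = -14.69 − (-10.42) = -4.27°C

-4.27°C (parcel cooler than environment)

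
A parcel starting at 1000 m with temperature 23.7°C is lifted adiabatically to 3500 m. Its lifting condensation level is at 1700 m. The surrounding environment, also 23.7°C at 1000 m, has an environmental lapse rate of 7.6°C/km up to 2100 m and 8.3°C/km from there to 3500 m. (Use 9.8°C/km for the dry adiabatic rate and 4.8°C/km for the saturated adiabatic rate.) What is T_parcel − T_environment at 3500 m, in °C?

Parcel:
  Dry to 1700 m: -9.8 × 0.7 km = -6.86°C, so T = 16.84°C.
  Saturated to 3500 m: -4.8 × 1.8 km = -8.64°C, so T = 8.2°C.
Environment:
  Environment, lower layer to 2100 m: -7.6 × 1.1 km = -8.36°C, so T = 15.34°C.
  Environment, upper layer to 3500 m: -8.3 × 1.4 km = -11.62°C, so T = 3.72°C.
T_parcel − T_env = 8.2 − 3.72 = +4.48°C

+4.48°C (parcel warmer than environment)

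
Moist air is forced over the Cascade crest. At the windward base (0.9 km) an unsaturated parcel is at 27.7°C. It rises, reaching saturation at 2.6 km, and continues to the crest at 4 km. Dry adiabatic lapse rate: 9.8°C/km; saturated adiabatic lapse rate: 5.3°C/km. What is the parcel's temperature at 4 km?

Dry to 2600 m: -9.8 × 1.7 km = -16.66°C, so T = 11.04°C.
Saturated to 4000 m: -5.3 × 1.4 km = -7.42°C, so T = 3.62°C.

3.62°C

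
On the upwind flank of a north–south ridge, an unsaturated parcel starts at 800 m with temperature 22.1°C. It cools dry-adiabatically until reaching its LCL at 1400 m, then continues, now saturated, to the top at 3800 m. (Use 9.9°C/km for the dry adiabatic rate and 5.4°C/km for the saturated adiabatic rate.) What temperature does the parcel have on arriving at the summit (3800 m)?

Dry to 1400 m: -9.9 × 0.6 km = -5.94°C, so T = 16.16°C.
Saturated to 3800 m: -5.4 × 2.4 km = -12.96°C, so T = 3.2°C.

3.2°C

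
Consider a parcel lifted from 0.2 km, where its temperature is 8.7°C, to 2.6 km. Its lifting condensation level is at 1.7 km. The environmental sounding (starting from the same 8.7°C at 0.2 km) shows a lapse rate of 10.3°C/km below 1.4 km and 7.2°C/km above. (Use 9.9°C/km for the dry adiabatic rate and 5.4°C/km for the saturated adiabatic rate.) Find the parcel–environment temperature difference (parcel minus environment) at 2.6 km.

+1.29°C (parcel warmer than environment)

Parcel:
  200–1700 m, dry: Δz = 1.5 km ⇒ ΔT = -14.85°C; T = -6.15°C
  1700–2600 m, saturated: Δz = 0.9 km ⇒ ΔT = -4.86°C; T = -11.01°C
Environment:
  200–1400 m, environment, lower layer: Δz = 1.2 km ⇒ ΔT = -12.36°C; T = -3.66°C
  1400–2600 m, environment, upper layer: Δz = 1.2 km ⇒ ΔT = -8.64°C; T = -12.3°C
T_parcel − T_env = -11.01 − (-12.3) = +1.29°C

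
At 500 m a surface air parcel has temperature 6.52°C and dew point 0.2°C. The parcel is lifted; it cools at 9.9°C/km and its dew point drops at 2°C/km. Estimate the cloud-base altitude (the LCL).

T and T_d converge at 9.9 − 2 = 7.9°C per km
Height above start = (6.52 − 0.2) / 7.9 = 0.8 km
LCL altitude = 500 m + 800 m = 1300 m

1300 m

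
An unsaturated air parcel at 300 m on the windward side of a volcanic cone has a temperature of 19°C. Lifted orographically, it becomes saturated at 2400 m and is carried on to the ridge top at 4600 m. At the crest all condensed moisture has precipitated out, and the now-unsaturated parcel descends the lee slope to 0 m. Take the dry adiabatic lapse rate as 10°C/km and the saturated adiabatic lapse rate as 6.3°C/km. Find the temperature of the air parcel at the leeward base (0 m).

30.14°C

Dry to 2400 m: -10 × 2.1 km = -21°C, so T = -2°C.
Saturated to 4600 m: -6.3 × 2.2 km = -13.86°C, so T = -15.86°C.
Dry descent to 0 m: +10 × 4.6 km = +46°C, so T = 30.14°C.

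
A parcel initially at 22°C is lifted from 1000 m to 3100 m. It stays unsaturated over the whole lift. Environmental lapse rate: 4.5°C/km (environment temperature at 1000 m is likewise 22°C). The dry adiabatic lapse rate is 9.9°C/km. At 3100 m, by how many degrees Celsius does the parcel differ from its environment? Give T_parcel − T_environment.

Parcel:
  From 1000 m to 3100 m (dry): cools by 9.9 × 2.1 = 20.79°C, giving 1.21°C.
Environment:
  From 1000 m to 3100 m (environment): cools by 4.5 × 2.1 = 9.45°C, giving 12.55°C.
T_parcel − T_env = 1.21 − 12.55 = -11.34°C

-11.34°C (parcel cooler than environment)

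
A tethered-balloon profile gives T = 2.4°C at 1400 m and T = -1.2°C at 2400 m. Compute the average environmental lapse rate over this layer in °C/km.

3.6°C/km

Γ = −ΔT/Δz = (2.4 − (-1.2)) / (2400 − 1400) m
  = 3.6°C / 1 km = 3.6°C/km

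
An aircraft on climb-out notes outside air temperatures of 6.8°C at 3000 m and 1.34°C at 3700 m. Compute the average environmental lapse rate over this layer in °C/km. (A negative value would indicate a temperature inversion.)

Γ = −ΔT/Δz = (6.8 − 1.34) / (3700 − 3000) m
  = 5.46°C / 0.7 km = 7.8°C/km

7.8°C/km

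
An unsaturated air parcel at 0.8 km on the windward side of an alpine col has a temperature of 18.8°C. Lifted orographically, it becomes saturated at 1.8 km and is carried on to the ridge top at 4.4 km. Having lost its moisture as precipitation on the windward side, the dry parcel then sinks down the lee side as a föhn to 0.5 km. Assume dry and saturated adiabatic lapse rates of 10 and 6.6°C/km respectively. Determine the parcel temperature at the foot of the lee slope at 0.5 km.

30.64°C

From 800 m to 1800 m (dry): cools by 10 × 1 = 10°C, giving 8.8°C.
From 1800 m to 4400 m (saturated): cools by 6.6 × 2.6 = 17.16°C, giving -8.36°C.
From 4400 m to 500 m (dry descent): warms by 10 × 3.9 = 39°C, giving 30.64°C.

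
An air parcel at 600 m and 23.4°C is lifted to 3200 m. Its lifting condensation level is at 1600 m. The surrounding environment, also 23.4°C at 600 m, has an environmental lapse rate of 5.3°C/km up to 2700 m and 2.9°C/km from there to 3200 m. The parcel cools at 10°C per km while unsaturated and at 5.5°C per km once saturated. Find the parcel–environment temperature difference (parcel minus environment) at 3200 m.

Parcel:
  600 → 1600 m (dry, 10°C/km): ΔT = -10 × 1 = -10°C → T = 13.4°C
  1600 → 3200 m (saturated, 5.5°C/km): ΔT = -5.5 × 1.6 = -8.8°C → T = 4.6°C
Environment:
  600 → 2700 m (environment, lower layer, 5.3°C/km): ΔT = -5.3 × 2.1 = -11.13°C → T = 12.27°C
  2700 → 3200 m (environment, upper layer, 2.9°C/km): ΔT = -2.9 × 0.5 = -1.45°C → T = 10.82°C
T_parcel − T_env = 4.6 − 10.82 = -6.22°C

-6.22°C (parcel cooler than environment)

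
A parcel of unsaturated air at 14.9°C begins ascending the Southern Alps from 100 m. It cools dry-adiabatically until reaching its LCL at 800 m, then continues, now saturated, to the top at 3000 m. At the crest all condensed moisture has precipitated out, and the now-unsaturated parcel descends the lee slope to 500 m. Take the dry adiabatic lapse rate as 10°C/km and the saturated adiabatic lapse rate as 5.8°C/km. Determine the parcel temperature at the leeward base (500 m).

20.14°C

100 → 800 m (dry, 10°C/km): ΔT = -10 × 0.7 = -7°C → T = 7.9°C
800 → 3000 m (saturated, 5.8°C/km): ΔT = -5.8 × 2.2 = -12.76°C → T = -4.86°C
3000 → 500 m (dry descent, 10°C/km): ΔT = +10 × 2.5 = +25°C → T = 20.14°C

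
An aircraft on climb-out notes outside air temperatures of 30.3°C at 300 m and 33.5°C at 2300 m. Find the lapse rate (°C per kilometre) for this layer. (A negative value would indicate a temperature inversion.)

-1.6°C/km

Γ = −ΔT/Δz = (30.3 − 33.5) / (2300 − 300) m
  = -3.2°C / 2 km = -1.6°C/km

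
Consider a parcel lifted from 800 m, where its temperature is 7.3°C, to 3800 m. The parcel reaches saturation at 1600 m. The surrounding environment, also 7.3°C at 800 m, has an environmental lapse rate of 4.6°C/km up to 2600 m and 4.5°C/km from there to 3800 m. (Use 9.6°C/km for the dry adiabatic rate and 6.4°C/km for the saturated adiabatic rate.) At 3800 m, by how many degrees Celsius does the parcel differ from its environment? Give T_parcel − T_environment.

Parcel:
  Dry to 1600 m: -9.6 × 0.8 km = -7.68°C, so T = -0.38°C.
  Saturated to 3800 m: -6.4 × 2.2 km = -14.08°C, so T = -14.46°C.
Environment:
  Environment, lower layer to 2600 m: -4.6 × 1.8 km = -8.28°C, so T = -0.98°C.
  Environment, upper layer to 3800 m: -4.5 × 1.2 km = -5.4°C, so T = -6.38°C.
T_parcel − T_env = -14.46 − (-6.38) = -8.08°C

-8.08°C (parcel cooler than environment)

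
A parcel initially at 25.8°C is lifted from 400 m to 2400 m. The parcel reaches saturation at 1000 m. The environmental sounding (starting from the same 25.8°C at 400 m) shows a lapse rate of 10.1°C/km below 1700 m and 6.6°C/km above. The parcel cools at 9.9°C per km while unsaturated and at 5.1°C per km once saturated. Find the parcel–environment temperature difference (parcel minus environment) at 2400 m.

+4.67°C (parcel warmer than environment)

Parcel:
  400–1000 m, dry: Δz = 0.6 km ⇒ ΔT = -5.94°C; T = 19.86°C
  1000–2400 m, saturated: Δz = 1.4 km ⇒ ΔT = -7.14°C; T = 12.72°C
Environment:
  400–1700 m, environment, lower layer: Δz = 1.3 km ⇒ ΔT = -13.13°C; T = 12.67°C
  1700–2400 m, environment, upper layer: Δz = 0.7 km ⇒ ΔT = -4.62°C; T = 8.05°C
T_parcel − T_env = 12.72 − 8.05 = +4.67°C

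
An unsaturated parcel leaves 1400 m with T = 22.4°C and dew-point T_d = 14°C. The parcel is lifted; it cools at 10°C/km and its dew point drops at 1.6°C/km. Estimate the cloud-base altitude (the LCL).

T and T_d converge at 10 − 1.6 = 8.4°C per km
Height above start = (22.4 − 14) / 8.4 = 1 km
LCL altitude = 1400 m + 1000 m = 2400 m

2400 m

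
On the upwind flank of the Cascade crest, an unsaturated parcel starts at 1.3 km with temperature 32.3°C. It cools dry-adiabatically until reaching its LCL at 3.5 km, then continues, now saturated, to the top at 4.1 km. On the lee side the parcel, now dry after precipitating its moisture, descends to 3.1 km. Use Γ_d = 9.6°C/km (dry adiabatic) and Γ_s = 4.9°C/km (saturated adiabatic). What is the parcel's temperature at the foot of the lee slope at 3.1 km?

17.84°C

1300–3500 m, dry: Δz = 2.2 km ⇒ ΔT = -21.12°C; T = 11.18°C
3500–4100 m, saturated: Δz = 0.6 km ⇒ ΔT = -2.94°C; T = 8.24°C
4100–3100 m, dry descent: Δz = 1 km ⇒ ΔT = +9.6°C; T = 17.84°C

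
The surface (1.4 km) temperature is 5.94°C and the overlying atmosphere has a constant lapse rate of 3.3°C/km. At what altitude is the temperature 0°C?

3.2 km

Height above start = (5.94 − 0) / 3.3 = 1.8 km
Altitude = 1400 m + 1800 m = 3200 m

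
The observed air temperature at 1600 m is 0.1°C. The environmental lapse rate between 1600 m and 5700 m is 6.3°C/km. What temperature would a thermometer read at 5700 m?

1600 → 5700 m (environmental, 6.3°C/km): ΔT = -6.3 × 4.1 = -25.83°C → T = -25.73°C

-25.73°C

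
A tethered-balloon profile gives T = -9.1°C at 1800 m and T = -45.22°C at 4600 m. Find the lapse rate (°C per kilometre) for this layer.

12.9°C/km

Γ = −ΔT/Δz = (-9.1 − (-45.22)) / (4600 − 1800) m
  = 36.12°C / 2.8 km = 12.9°C/km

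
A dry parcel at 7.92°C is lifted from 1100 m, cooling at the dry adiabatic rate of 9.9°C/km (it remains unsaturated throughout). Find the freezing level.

1900 m

Height above start = (7.92 − 0) / 9.9 = 0.8 km
Altitude = 1100 m + 800 m = 1900 m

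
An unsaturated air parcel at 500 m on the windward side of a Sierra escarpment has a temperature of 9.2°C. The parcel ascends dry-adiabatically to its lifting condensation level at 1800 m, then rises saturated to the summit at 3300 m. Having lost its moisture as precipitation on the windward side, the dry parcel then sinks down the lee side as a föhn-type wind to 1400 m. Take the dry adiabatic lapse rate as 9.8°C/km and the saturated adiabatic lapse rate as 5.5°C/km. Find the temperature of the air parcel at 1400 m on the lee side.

500–1800 m, dry: Δz = 1.3 km ⇒ ΔT = -12.74°C; T = -3.54°C
1800–3300 m, saturated: Δz = 1.5 km ⇒ ΔT = -8.25°C; T = -11.79°C
3300–1400 m, dry descent: Δz = 1.9 km ⇒ ΔT = +18.62°C; T = 6.83°C

6.83°C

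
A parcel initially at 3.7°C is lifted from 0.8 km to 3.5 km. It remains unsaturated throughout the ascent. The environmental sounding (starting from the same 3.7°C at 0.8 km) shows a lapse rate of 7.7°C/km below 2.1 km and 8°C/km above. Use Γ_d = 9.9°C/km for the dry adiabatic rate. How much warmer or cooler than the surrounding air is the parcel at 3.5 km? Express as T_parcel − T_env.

Parcel:
  Dry to 3500 m: -9.9 × 2.7 km = -26.73°C, so T = -23.03°C.
Environment:
  Environment, lower layer to 2100 m: -7.7 × 1.3 km = -10.01°C, so T = -6.31°C.
  Environment, upper layer to 3500 m: -8 × 1.4 km = -11.2°C, so T = -17.51°C.
T_parcel − T_env = -23.03 − (-17.51) = -5.52°C

-5.52°C (parcel cooler than environment)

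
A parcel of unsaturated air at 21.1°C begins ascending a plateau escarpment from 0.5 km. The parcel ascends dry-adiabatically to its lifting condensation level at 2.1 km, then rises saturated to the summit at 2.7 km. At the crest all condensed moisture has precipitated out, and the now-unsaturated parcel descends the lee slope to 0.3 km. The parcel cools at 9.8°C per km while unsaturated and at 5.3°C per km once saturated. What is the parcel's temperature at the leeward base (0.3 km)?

500–2100 m, dry: Δz = 1.6 km ⇒ ΔT = -15.68°C; T = 5.42°C
2100–2700 m, saturated: Δz = 0.6 km ⇒ ΔT = -3.18°C; T = 2.24°C
2700–300 m, dry descent: Δz = 2.4 km ⇒ ΔT = +23.52°C; T = 25.76°C

25.76°C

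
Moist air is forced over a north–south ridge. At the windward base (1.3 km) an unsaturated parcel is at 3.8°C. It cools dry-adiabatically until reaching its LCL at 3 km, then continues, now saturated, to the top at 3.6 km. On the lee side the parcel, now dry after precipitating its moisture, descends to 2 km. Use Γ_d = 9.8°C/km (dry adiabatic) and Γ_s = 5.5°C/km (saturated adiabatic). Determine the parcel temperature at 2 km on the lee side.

-0.48°C

Dry to 3000 m: -9.8 × 1.7 km = -16.66°C, so T = -12.86°C.
Saturated to 3600 m: -5.5 × 0.6 km = -3.3°C, so T = -16.16°C.
Dry descent to 2000 m: +9.8 × 1.6 km = +15.68°C, so T = -0.48°C.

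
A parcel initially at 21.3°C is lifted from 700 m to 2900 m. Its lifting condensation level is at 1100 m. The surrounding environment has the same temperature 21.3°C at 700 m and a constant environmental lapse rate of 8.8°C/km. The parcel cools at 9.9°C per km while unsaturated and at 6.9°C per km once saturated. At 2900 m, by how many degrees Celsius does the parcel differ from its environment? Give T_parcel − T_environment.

+2.98°C (parcel warmer than environment)

Parcel:
  Dry to 1100 m: -9.9 × 0.4 km = -3.96°C, so T = 17.34°C.
  Saturated to 2900 m: -6.9 × 1.8 km = -12.42°C, so T = 4.92°C.
Environment:
  Environment to 2900 m: -8.8 × 2.2 km = -19.36°C, so T = 1.94°C.
T_parcel − T_env = 4.92 − 1.94 = +2.98°C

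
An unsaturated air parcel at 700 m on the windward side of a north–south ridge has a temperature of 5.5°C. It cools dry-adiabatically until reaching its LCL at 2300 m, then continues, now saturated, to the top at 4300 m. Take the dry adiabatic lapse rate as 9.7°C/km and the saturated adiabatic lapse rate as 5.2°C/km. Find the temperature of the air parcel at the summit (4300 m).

-20.42°C

700 → 2300 m (dry, 9.7°C/km): ΔT = -9.7 × 1.6 = -15.52°C → T = -10.02°C
2300 → 4300 m (saturated, 5.2°C/km): ΔT = -5.2 × 2 = -10.4°C → T = -20.42°C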